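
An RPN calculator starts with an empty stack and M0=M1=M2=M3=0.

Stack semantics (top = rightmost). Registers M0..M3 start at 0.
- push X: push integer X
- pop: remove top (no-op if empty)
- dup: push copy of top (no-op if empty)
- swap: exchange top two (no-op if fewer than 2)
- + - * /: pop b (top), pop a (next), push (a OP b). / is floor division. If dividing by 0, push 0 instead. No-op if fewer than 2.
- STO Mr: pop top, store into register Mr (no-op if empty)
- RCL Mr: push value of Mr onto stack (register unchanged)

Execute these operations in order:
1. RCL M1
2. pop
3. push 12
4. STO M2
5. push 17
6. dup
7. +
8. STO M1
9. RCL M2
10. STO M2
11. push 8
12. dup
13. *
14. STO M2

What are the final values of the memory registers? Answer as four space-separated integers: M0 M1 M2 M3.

After op 1 (RCL M1): stack=[0] mem=[0,0,0,0]
After op 2 (pop): stack=[empty] mem=[0,0,0,0]
After op 3 (push 12): stack=[12] mem=[0,0,0,0]
After op 4 (STO M2): stack=[empty] mem=[0,0,12,0]
After op 5 (push 17): stack=[17] mem=[0,0,12,0]
After op 6 (dup): stack=[17,17] mem=[0,0,12,0]
After op 7 (+): stack=[34] mem=[0,0,12,0]
After op 8 (STO M1): stack=[empty] mem=[0,34,12,0]
After op 9 (RCL M2): stack=[12] mem=[0,34,12,0]
After op 10 (STO M2): stack=[empty] mem=[0,34,12,0]
After op 11 (push 8): stack=[8] mem=[0,34,12,0]
After op 12 (dup): stack=[8,8] mem=[0,34,12,0]
After op 13 (*): stack=[64] mem=[0,34,12,0]
After op 14 (STO M2): stack=[empty] mem=[0,34,64,0]

Answer: 0 34 64 0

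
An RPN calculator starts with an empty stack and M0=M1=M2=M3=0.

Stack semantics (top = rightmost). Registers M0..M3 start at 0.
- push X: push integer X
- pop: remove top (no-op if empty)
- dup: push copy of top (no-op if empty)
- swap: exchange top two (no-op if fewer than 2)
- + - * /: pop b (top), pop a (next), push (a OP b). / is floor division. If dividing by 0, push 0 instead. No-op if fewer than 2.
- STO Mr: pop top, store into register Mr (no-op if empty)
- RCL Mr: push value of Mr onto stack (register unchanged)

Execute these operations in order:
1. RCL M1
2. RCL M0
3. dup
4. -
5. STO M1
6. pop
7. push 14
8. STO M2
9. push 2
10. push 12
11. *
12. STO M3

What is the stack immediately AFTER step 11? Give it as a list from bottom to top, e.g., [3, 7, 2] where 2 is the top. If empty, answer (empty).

After op 1 (RCL M1): stack=[0] mem=[0,0,0,0]
After op 2 (RCL M0): stack=[0,0] mem=[0,0,0,0]
After op 3 (dup): stack=[0,0,0] mem=[0,0,0,0]
After op 4 (-): stack=[0,0] mem=[0,0,0,0]
After op 5 (STO M1): stack=[0] mem=[0,0,0,0]
After op 6 (pop): stack=[empty] mem=[0,0,0,0]
After op 7 (push 14): stack=[14] mem=[0,0,0,0]
After op 8 (STO M2): stack=[empty] mem=[0,0,14,0]
After op 9 (push 2): stack=[2] mem=[0,0,14,0]
After op 10 (push 12): stack=[2,12] mem=[0,0,14,0]
After op 11 (*): stack=[24] mem=[0,0,14,0]

[24]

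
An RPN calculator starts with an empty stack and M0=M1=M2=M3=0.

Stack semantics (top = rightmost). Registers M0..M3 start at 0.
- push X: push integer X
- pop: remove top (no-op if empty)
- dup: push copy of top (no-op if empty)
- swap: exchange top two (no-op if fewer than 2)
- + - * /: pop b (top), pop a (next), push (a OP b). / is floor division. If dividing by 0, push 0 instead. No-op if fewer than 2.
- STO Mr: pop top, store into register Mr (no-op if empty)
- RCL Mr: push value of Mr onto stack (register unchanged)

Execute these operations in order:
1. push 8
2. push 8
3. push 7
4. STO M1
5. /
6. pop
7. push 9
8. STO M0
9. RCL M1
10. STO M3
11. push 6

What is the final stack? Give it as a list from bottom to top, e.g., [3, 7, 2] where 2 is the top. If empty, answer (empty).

Answer: [6]

Derivation:
After op 1 (push 8): stack=[8] mem=[0,0,0,0]
After op 2 (push 8): stack=[8,8] mem=[0,0,0,0]
After op 3 (push 7): stack=[8,8,7] mem=[0,0,0,0]
After op 4 (STO M1): stack=[8,8] mem=[0,7,0,0]
After op 5 (/): stack=[1] mem=[0,7,0,0]
After op 6 (pop): stack=[empty] mem=[0,7,0,0]
After op 7 (push 9): stack=[9] mem=[0,7,0,0]
After op 8 (STO M0): stack=[empty] mem=[9,7,0,0]
After op 9 (RCL M1): stack=[7] mem=[9,7,0,0]
After op 10 (STO M3): stack=[empty] mem=[9,7,0,7]
After op 11 (push 6): stack=[6] mem=[9,7,0,7]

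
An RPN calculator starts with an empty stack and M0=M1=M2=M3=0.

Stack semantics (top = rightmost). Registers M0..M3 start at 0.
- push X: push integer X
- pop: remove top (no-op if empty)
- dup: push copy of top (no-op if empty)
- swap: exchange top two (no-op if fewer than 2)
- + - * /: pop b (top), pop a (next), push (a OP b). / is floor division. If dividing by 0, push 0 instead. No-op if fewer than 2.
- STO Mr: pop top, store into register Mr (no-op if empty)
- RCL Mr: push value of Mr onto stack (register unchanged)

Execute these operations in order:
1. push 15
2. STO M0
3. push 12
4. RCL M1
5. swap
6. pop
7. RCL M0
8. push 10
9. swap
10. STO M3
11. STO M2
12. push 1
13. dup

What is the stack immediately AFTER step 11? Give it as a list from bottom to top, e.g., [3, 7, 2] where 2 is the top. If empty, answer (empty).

After op 1 (push 15): stack=[15] mem=[0,0,0,0]
After op 2 (STO M0): stack=[empty] mem=[15,0,0,0]
After op 3 (push 12): stack=[12] mem=[15,0,0,0]
After op 4 (RCL M1): stack=[12,0] mem=[15,0,0,0]
After op 5 (swap): stack=[0,12] mem=[15,0,0,0]
After op 6 (pop): stack=[0] mem=[15,0,0,0]
After op 7 (RCL M0): stack=[0,15] mem=[15,0,0,0]
After op 8 (push 10): stack=[0,15,10] mem=[15,0,0,0]
After op 9 (swap): stack=[0,10,15] mem=[15,0,0,0]
After op 10 (STO M3): stack=[0,10] mem=[15,0,0,15]
After op 11 (STO M2): stack=[0] mem=[15,0,10,15]

[0]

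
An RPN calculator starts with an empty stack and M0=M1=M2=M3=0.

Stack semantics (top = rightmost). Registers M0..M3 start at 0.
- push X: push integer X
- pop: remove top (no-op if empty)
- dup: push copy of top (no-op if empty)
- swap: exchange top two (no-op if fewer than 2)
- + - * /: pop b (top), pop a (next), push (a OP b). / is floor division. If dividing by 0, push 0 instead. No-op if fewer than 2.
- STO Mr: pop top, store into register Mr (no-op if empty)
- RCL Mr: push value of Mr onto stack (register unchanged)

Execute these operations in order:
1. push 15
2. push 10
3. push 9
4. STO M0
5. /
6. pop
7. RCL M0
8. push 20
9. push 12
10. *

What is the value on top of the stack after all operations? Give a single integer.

Answer: 240

Derivation:
After op 1 (push 15): stack=[15] mem=[0,0,0,0]
After op 2 (push 10): stack=[15,10] mem=[0,0,0,0]
After op 3 (push 9): stack=[15,10,9] mem=[0,0,0,0]
After op 4 (STO M0): stack=[15,10] mem=[9,0,0,0]
After op 5 (/): stack=[1] mem=[9,0,0,0]
After op 6 (pop): stack=[empty] mem=[9,0,0,0]
After op 7 (RCL M0): stack=[9] mem=[9,0,0,0]
After op 8 (push 20): stack=[9,20] mem=[9,0,0,0]
After op 9 (push 12): stack=[9,20,12] mem=[9,0,0,0]
After op 10 (*): stack=[9,240] mem=[9,0,0,0]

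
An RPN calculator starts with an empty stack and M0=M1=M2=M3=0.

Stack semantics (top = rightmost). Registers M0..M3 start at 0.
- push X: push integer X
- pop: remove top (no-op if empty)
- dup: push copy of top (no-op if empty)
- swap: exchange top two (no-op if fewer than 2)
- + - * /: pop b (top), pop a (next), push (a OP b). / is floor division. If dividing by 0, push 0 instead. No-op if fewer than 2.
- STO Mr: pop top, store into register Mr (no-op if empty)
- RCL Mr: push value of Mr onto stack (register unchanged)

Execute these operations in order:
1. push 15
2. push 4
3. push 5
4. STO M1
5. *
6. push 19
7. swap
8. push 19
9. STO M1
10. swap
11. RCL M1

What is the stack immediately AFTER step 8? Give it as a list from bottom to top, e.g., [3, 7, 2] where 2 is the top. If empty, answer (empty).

After op 1 (push 15): stack=[15] mem=[0,0,0,0]
After op 2 (push 4): stack=[15,4] mem=[0,0,0,0]
After op 3 (push 5): stack=[15,4,5] mem=[0,0,0,0]
After op 4 (STO M1): stack=[15,4] mem=[0,5,0,0]
After op 5 (*): stack=[60] mem=[0,5,0,0]
After op 6 (push 19): stack=[60,19] mem=[0,5,0,0]
After op 7 (swap): stack=[19,60] mem=[0,5,0,0]
After op 8 (push 19): stack=[19,60,19] mem=[0,5,0,0]

[19, 60, 19]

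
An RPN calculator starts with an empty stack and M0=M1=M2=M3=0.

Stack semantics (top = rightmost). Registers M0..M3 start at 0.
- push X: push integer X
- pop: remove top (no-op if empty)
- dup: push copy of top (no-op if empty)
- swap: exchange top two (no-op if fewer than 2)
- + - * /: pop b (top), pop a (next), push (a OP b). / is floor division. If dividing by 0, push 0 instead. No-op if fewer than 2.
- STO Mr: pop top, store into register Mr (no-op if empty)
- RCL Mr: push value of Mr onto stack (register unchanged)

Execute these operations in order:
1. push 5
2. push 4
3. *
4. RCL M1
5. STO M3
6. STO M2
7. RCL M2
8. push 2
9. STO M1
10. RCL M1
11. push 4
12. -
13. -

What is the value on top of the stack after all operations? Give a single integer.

Answer: 22

Derivation:
After op 1 (push 5): stack=[5] mem=[0,0,0,0]
After op 2 (push 4): stack=[5,4] mem=[0,0,0,0]
After op 3 (*): stack=[20] mem=[0,0,0,0]
After op 4 (RCL M1): stack=[20,0] mem=[0,0,0,0]
After op 5 (STO M3): stack=[20] mem=[0,0,0,0]
After op 6 (STO M2): stack=[empty] mem=[0,0,20,0]
After op 7 (RCL M2): stack=[20] mem=[0,0,20,0]
After op 8 (push 2): stack=[20,2] mem=[0,0,20,0]
After op 9 (STO M1): stack=[20] mem=[0,2,20,0]
After op 10 (RCL M1): stack=[20,2] mem=[0,2,20,0]
After op 11 (push 4): stack=[20,2,4] mem=[0,2,20,0]
After op 12 (-): stack=[20,-2] mem=[0,2,20,0]
After op 13 (-): stack=[22] mem=[0,2,20,0]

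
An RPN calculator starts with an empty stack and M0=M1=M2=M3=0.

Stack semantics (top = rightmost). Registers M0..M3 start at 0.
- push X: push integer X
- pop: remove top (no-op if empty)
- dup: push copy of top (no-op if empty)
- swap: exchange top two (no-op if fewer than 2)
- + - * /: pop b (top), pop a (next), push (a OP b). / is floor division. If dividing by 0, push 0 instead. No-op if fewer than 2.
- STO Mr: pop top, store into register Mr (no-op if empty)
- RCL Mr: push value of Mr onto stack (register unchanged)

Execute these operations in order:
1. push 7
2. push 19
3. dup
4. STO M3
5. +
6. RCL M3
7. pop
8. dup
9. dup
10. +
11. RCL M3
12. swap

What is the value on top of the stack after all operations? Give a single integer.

Answer: 52

Derivation:
After op 1 (push 7): stack=[7] mem=[0,0,0,0]
After op 2 (push 19): stack=[7,19] mem=[0,0,0,0]
After op 3 (dup): stack=[7,19,19] mem=[0,0,0,0]
After op 4 (STO M3): stack=[7,19] mem=[0,0,0,19]
After op 5 (+): stack=[26] mem=[0,0,0,19]
After op 6 (RCL M3): stack=[26,19] mem=[0,0,0,19]
After op 7 (pop): stack=[26] mem=[0,0,0,19]
After op 8 (dup): stack=[26,26] mem=[0,0,0,19]
After op 9 (dup): stack=[26,26,26] mem=[0,0,0,19]
After op 10 (+): stack=[26,52] mem=[0,0,0,19]
After op 11 (RCL M3): stack=[26,52,19] mem=[0,0,0,19]
After op 12 (swap): stack=[26,19,52] mem=[0,0,0,19]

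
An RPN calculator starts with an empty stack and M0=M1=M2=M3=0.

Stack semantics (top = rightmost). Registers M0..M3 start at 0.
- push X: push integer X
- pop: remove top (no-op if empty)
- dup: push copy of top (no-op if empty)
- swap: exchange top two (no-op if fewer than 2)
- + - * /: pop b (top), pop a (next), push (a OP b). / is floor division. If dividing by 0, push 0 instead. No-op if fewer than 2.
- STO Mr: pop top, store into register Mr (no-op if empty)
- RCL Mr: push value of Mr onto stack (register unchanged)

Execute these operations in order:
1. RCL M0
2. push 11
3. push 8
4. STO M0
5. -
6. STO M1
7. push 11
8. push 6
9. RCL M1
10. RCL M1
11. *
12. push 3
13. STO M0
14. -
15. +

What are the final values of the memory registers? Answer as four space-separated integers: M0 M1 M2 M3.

Answer: 3 -11 0 0

Derivation:
After op 1 (RCL M0): stack=[0] mem=[0,0,0,0]
After op 2 (push 11): stack=[0,11] mem=[0,0,0,0]
After op 3 (push 8): stack=[0,11,8] mem=[0,0,0,0]
After op 4 (STO M0): stack=[0,11] mem=[8,0,0,0]
After op 5 (-): stack=[-11] mem=[8,0,0,0]
After op 6 (STO M1): stack=[empty] mem=[8,-11,0,0]
After op 7 (push 11): stack=[11] mem=[8,-11,0,0]
After op 8 (push 6): stack=[11,6] mem=[8,-11,0,0]
After op 9 (RCL M1): stack=[11,6,-11] mem=[8,-11,0,0]
After op 10 (RCL M1): stack=[11,6,-11,-11] mem=[8,-11,0,0]
After op 11 (*): stack=[11,6,121] mem=[8,-11,0,0]
After op 12 (push 3): stack=[11,6,121,3] mem=[8,-11,0,0]
After op 13 (STO M0): stack=[11,6,121] mem=[3,-11,0,0]
After op 14 (-): stack=[11,-115] mem=[3,-11,0,0]
After op 15 (+): stack=[-104] mem=[3,-11,0,0]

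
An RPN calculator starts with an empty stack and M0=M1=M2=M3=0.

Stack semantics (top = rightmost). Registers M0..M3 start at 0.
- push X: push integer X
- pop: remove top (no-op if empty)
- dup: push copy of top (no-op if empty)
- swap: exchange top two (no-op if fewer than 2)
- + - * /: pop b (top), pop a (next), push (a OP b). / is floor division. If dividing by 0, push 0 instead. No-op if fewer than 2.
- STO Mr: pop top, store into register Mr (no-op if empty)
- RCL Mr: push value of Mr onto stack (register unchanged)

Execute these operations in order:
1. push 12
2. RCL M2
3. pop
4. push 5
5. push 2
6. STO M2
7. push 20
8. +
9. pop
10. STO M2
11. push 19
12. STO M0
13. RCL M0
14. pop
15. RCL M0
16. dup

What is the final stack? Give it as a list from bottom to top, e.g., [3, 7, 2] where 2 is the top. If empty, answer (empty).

Answer: [19, 19]

Derivation:
After op 1 (push 12): stack=[12] mem=[0,0,0,0]
After op 2 (RCL M2): stack=[12,0] mem=[0,0,0,0]
After op 3 (pop): stack=[12] mem=[0,0,0,0]
After op 4 (push 5): stack=[12,5] mem=[0,0,0,0]
After op 5 (push 2): stack=[12,5,2] mem=[0,0,0,0]
After op 6 (STO M2): stack=[12,5] mem=[0,0,2,0]
After op 7 (push 20): stack=[12,5,20] mem=[0,0,2,0]
After op 8 (+): stack=[12,25] mem=[0,0,2,0]
After op 9 (pop): stack=[12] mem=[0,0,2,0]
After op 10 (STO M2): stack=[empty] mem=[0,0,12,0]
After op 11 (push 19): stack=[19] mem=[0,0,12,0]
After op 12 (STO M0): stack=[empty] mem=[19,0,12,0]
After op 13 (RCL M0): stack=[19] mem=[19,0,12,0]
After op 14 (pop): stack=[empty] mem=[19,0,12,0]
After op 15 (RCL M0): stack=[19] mem=[19,0,12,0]
After op 16 (dup): stack=[19,19] mem=[19,0,12,0]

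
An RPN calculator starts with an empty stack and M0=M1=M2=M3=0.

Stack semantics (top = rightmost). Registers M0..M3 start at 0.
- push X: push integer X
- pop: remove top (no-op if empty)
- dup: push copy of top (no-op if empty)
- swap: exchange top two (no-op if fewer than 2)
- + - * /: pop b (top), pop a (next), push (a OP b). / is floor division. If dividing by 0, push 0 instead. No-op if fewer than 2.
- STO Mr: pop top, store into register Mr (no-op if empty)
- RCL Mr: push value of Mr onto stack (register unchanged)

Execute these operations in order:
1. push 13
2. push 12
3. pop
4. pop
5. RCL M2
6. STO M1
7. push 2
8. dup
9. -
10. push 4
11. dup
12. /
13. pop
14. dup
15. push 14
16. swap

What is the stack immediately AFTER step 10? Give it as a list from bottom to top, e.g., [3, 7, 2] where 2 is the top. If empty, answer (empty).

After op 1 (push 13): stack=[13] mem=[0,0,0,0]
After op 2 (push 12): stack=[13,12] mem=[0,0,0,0]
After op 3 (pop): stack=[13] mem=[0,0,0,0]
After op 4 (pop): stack=[empty] mem=[0,0,0,0]
After op 5 (RCL M2): stack=[0] mem=[0,0,0,0]
After op 6 (STO M1): stack=[empty] mem=[0,0,0,0]
After op 7 (push 2): stack=[2] mem=[0,0,0,0]
After op 8 (dup): stack=[2,2] mem=[0,0,0,0]
After op 9 (-): stack=[0] mem=[0,0,0,0]
After op 10 (push 4): stack=[0,4] mem=[0,0,0,0]

[0, 4]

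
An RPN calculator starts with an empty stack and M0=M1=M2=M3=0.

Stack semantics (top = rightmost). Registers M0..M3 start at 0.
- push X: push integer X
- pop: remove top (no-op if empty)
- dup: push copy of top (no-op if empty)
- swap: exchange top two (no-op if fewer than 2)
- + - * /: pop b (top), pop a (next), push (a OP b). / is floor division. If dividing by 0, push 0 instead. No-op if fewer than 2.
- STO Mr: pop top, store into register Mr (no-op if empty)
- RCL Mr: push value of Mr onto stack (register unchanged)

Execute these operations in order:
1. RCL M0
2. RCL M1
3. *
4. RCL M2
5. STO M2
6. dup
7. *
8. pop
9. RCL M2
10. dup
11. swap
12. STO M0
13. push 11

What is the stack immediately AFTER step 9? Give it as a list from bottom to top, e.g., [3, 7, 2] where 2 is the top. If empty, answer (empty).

After op 1 (RCL M0): stack=[0] mem=[0,0,0,0]
After op 2 (RCL M1): stack=[0,0] mem=[0,0,0,0]
After op 3 (*): stack=[0] mem=[0,0,0,0]
After op 4 (RCL M2): stack=[0,0] mem=[0,0,0,0]
After op 5 (STO M2): stack=[0] mem=[0,0,0,0]
After op 6 (dup): stack=[0,0] mem=[0,0,0,0]
After op 7 (*): stack=[0] mem=[0,0,0,0]
After op 8 (pop): stack=[empty] mem=[0,0,0,0]
After op 9 (RCL M2): stack=[0] mem=[0,0,0,0]

[0]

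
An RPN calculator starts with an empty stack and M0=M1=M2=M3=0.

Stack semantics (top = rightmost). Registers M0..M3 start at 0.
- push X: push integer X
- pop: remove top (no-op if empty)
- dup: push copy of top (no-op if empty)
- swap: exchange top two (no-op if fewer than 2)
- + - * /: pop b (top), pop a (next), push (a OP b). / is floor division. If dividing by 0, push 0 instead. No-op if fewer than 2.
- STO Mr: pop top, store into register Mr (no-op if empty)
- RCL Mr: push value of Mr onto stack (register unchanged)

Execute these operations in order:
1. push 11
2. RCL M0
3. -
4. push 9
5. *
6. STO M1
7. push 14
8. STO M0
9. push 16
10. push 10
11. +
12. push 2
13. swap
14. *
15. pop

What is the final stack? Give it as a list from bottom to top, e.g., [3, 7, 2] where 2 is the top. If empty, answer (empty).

After op 1 (push 11): stack=[11] mem=[0,0,0,0]
After op 2 (RCL M0): stack=[11,0] mem=[0,0,0,0]
After op 3 (-): stack=[11] mem=[0,0,0,0]
After op 4 (push 9): stack=[11,9] mem=[0,0,0,0]
After op 5 (*): stack=[99] mem=[0,0,0,0]
After op 6 (STO M1): stack=[empty] mem=[0,99,0,0]
After op 7 (push 14): stack=[14] mem=[0,99,0,0]
After op 8 (STO M0): stack=[empty] mem=[14,99,0,0]
After op 9 (push 16): stack=[16] mem=[14,99,0,0]
After op 10 (push 10): stack=[16,10] mem=[14,99,0,0]
After op 11 (+): stack=[26] mem=[14,99,0,0]
After op 12 (push 2): stack=[26,2] mem=[14,99,0,0]
After op 13 (swap): stack=[2,26] mem=[14,99,0,0]
After op 14 (*): stack=[52] mem=[14,99,0,0]
After op 15 (pop): stack=[empty] mem=[14,99,0,0]

Answer: (empty)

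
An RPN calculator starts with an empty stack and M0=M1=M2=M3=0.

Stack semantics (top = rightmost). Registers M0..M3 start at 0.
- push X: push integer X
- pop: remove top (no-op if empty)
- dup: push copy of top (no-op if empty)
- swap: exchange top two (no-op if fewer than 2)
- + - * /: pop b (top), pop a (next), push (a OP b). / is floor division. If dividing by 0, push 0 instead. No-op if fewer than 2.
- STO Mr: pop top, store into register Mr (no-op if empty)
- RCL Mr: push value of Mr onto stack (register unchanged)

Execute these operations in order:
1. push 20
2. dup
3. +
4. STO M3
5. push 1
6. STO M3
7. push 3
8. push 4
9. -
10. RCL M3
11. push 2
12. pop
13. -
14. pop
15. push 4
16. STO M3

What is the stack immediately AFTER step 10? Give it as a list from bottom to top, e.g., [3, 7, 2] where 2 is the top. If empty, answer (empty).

After op 1 (push 20): stack=[20] mem=[0,0,0,0]
After op 2 (dup): stack=[20,20] mem=[0,0,0,0]
After op 3 (+): stack=[40] mem=[0,0,0,0]
After op 4 (STO M3): stack=[empty] mem=[0,0,0,40]
After op 5 (push 1): stack=[1] mem=[0,0,0,40]
After op 6 (STO M3): stack=[empty] mem=[0,0,0,1]
After op 7 (push 3): stack=[3] mem=[0,0,0,1]
After op 8 (push 4): stack=[3,4] mem=[0,0,0,1]
After op 9 (-): stack=[-1] mem=[0,0,0,1]
After op 10 (RCL M3): stack=[-1,1] mem=[0,0,0,1]

[-1, 1]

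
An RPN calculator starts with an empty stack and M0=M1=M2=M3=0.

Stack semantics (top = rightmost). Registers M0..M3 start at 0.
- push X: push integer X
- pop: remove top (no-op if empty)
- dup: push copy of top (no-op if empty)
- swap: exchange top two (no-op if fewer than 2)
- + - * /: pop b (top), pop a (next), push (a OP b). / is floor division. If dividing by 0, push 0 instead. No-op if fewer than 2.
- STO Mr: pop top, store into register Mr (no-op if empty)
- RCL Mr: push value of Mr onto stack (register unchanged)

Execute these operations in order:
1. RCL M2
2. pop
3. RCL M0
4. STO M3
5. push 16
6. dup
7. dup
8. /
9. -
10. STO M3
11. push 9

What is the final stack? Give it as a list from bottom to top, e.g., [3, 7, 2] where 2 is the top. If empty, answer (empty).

After op 1 (RCL M2): stack=[0] mem=[0,0,0,0]
After op 2 (pop): stack=[empty] mem=[0,0,0,0]
After op 3 (RCL M0): stack=[0] mem=[0,0,0,0]
After op 4 (STO M3): stack=[empty] mem=[0,0,0,0]
After op 5 (push 16): stack=[16] mem=[0,0,0,0]
After op 6 (dup): stack=[16,16] mem=[0,0,0,0]
After op 7 (dup): stack=[16,16,16] mem=[0,0,0,0]
After op 8 (/): stack=[16,1] mem=[0,0,0,0]
After op 9 (-): stack=[15] mem=[0,0,0,0]
After op 10 (STO M3): stack=[empty] mem=[0,0,0,15]
After op 11 (push 9): stack=[9] mem=[0,0,0,15]

Answer: [9]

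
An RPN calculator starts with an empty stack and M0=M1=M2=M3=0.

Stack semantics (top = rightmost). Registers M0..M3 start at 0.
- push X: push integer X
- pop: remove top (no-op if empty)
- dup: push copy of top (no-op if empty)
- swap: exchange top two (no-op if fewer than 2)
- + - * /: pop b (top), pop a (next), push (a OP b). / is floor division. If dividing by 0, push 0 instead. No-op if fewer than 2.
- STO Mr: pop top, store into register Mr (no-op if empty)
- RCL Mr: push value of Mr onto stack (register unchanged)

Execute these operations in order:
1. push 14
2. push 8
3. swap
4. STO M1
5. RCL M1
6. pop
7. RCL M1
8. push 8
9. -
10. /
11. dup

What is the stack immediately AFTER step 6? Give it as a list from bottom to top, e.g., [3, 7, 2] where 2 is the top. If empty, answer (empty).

After op 1 (push 14): stack=[14] mem=[0,0,0,0]
After op 2 (push 8): stack=[14,8] mem=[0,0,0,0]
After op 3 (swap): stack=[8,14] mem=[0,0,0,0]
After op 4 (STO M1): stack=[8] mem=[0,14,0,0]
After op 5 (RCL M1): stack=[8,14] mem=[0,14,0,0]
After op 6 (pop): stack=[8] mem=[0,14,0,0]

[8]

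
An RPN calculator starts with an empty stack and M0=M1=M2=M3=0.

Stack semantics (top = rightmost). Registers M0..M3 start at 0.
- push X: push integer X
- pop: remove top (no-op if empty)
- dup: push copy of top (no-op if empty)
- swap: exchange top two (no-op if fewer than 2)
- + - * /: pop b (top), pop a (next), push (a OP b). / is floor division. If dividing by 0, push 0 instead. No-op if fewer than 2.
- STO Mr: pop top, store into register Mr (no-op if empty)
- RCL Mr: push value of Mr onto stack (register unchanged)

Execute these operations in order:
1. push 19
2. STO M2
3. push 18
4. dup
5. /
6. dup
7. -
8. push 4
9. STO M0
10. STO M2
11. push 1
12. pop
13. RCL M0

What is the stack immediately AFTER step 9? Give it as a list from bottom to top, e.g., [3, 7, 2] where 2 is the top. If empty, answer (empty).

After op 1 (push 19): stack=[19] mem=[0,0,0,0]
After op 2 (STO M2): stack=[empty] mem=[0,0,19,0]
After op 3 (push 18): stack=[18] mem=[0,0,19,0]
After op 4 (dup): stack=[18,18] mem=[0,0,19,0]
After op 5 (/): stack=[1] mem=[0,0,19,0]
After op 6 (dup): stack=[1,1] mem=[0,0,19,0]
After op 7 (-): stack=[0] mem=[0,0,19,0]
After op 8 (push 4): stack=[0,4] mem=[0,0,19,0]
After op 9 (STO M0): stack=[0] mem=[4,0,19,0]

[0]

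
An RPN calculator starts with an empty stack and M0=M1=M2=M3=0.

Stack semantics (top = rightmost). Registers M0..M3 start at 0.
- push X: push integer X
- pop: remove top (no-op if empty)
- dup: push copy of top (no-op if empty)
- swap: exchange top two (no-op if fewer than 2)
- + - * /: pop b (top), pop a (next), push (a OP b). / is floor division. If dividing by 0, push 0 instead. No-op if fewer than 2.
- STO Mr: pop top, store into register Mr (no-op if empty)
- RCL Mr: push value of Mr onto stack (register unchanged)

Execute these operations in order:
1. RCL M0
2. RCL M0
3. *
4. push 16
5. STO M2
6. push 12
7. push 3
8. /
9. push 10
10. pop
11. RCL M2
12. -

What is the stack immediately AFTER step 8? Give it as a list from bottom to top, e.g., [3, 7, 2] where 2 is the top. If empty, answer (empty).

After op 1 (RCL M0): stack=[0] mem=[0,0,0,0]
After op 2 (RCL M0): stack=[0,0] mem=[0,0,0,0]
After op 3 (*): stack=[0] mem=[0,0,0,0]
After op 4 (push 16): stack=[0,16] mem=[0,0,0,0]
After op 5 (STO M2): stack=[0] mem=[0,0,16,0]
After op 6 (push 12): stack=[0,12] mem=[0,0,16,0]
After op 7 (push 3): stack=[0,12,3] mem=[0,0,16,0]
After op 8 (/): stack=[0,4] mem=[0,0,16,0]

[0, 4]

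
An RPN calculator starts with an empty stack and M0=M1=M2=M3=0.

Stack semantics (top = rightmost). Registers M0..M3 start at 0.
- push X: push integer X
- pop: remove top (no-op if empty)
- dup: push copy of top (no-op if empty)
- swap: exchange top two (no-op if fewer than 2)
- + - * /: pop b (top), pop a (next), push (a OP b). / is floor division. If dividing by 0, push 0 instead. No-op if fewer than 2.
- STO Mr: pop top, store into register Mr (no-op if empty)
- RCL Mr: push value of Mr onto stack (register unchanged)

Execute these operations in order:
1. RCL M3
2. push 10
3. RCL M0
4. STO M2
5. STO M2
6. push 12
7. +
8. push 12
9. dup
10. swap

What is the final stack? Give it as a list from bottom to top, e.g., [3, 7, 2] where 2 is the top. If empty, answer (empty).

After op 1 (RCL M3): stack=[0] mem=[0,0,0,0]
After op 2 (push 10): stack=[0,10] mem=[0,0,0,0]
After op 3 (RCL M0): stack=[0,10,0] mem=[0,0,0,0]
After op 4 (STO M2): stack=[0,10] mem=[0,0,0,0]
After op 5 (STO M2): stack=[0] mem=[0,0,10,0]
After op 6 (push 12): stack=[0,12] mem=[0,0,10,0]
After op 7 (+): stack=[12] mem=[0,0,10,0]
After op 8 (push 12): stack=[12,12] mem=[0,0,10,0]
After op 9 (dup): stack=[12,12,12] mem=[0,0,10,0]
After op 10 (swap): stack=[12,12,12] mem=[0,0,10,0]

Answer: [12, 12, 12]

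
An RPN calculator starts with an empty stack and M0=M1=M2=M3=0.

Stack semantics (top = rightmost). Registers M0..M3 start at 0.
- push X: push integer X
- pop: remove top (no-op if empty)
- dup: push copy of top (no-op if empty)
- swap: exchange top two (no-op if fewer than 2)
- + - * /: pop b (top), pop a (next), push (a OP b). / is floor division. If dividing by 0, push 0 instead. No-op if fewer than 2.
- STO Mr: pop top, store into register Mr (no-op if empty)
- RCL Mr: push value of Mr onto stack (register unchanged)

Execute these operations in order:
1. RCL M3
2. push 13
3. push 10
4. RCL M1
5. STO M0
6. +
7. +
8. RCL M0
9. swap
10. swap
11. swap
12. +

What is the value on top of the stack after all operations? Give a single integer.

After op 1 (RCL M3): stack=[0] mem=[0,0,0,0]
After op 2 (push 13): stack=[0,13] mem=[0,0,0,0]
After op 3 (push 10): stack=[0,13,10] mem=[0,0,0,0]
After op 4 (RCL M1): stack=[0,13,10,0] mem=[0,0,0,0]
After op 5 (STO M0): stack=[0,13,10] mem=[0,0,0,0]
After op 6 (+): stack=[0,23] mem=[0,0,0,0]
After op 7 (+): stack=[23] mem=[0,0,0,0]
After op 8 (RCL M0): stack=[23,0] mem=[0,0,0,0]
After op 9 (swap): stack=[0,23] mem=[0,0,0,0]
After op 10 (swap): stack=[23,0] mem=[0,0,0,0]
After op 11 (swap): stack=[0,23] mem=[0,0,0,0]
After op 12 (+): stack=[23] mem=[0,0,0,0]

Answer: 23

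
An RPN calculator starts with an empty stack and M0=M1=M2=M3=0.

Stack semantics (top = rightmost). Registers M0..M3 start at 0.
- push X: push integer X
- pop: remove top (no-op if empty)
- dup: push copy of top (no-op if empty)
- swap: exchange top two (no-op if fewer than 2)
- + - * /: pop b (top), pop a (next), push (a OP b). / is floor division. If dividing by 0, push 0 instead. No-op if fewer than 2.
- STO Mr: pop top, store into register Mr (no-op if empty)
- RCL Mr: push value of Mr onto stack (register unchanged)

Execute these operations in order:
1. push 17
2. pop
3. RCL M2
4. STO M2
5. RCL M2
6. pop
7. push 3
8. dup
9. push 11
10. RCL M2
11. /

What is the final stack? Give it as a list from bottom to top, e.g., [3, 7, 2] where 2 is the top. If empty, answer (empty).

Answer: [3, 3, 0]

Derivation:
After op 1 (push 17): stack=[17] mem=[0,0,0,0]
After op 2 (pop): stack=[empty] mem=[0,0,0,0]
After op 3 (RCL M2): stack=[0] mem=[0,0,0,0]
After op 4 (STO M2): stack=[empty] mem=[0,0,0,0]
After op 5 (RCL M2): stack=[0] mem=[0,0,0,0]
After op 6 (pop): stack=[empty] mem=[0,0,0,0]
After op 7 (push 3): stack=[3] mem=[0,0,0,0]
After op 8 (dup): stack=[3,3] mem=[0,0,0,0]
After op 9 (push 11): stack=[3,3,11] mem=[0,0,0,0]
After op 10 (RCL M2): stack=[3,3,11,0] mem=[0,0,0,0]
After op 11 (/): stack=[3,3,0] mem=[0,0,0,0]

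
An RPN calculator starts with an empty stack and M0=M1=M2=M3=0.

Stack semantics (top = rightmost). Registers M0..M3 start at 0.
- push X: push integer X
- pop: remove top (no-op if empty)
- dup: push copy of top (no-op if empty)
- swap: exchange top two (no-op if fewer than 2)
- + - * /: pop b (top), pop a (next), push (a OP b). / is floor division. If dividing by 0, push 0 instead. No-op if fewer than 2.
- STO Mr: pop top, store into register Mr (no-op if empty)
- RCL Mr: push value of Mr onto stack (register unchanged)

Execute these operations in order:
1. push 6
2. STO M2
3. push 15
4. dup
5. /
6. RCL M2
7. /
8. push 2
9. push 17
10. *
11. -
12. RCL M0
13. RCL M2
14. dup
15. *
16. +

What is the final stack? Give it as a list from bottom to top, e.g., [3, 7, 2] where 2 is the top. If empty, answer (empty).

Answer: [-34, 36]

Derivation:
After op 1 (push 6): stack=[6] mem=[0,0,0,0]
After op 2 (STO M2): stack=[empty] mem=[0,0,6,0]
After op 3 (push 15): stack=[15] mem=[0,0,6,0]
After op 4 (dup): stack=[15,15] mem=[0,0,6,0]
After op 5 (/): stack=[1] mem=[0,0,6,0]
After op 6 (RCL M2): stack=[1,6] mem=[0,0,6,0]
After op 7 (/): stack=[0] mem=[0,0,6,0]
After op 8 (push 2): stack=[0,2] mem=[0,0,6,0]
After op 9 (push 17): stack=[0,2,17] mem=[0,0,6,0]
After op 10 (*): stack=[0,34] mem=[0,0,6,0]
After op 11 (-): stack=[-34] mem=[0,0,6,0]
After op 12 (RCL M0): stack=[-34,0] mem=[0,0,6,0]
After op 13 (RCL M2): stack=[-34,0,6] mem=[0,0,6,0]
After op 14 (dup): stack=[-34,0,6,6] mem=[0,0,6,0]
After op 15 (*): stack=[-34,0,36] mem=[0,0,6,0]
After op 16 (+): stack=[-34,36] mem=[0,0,6,0]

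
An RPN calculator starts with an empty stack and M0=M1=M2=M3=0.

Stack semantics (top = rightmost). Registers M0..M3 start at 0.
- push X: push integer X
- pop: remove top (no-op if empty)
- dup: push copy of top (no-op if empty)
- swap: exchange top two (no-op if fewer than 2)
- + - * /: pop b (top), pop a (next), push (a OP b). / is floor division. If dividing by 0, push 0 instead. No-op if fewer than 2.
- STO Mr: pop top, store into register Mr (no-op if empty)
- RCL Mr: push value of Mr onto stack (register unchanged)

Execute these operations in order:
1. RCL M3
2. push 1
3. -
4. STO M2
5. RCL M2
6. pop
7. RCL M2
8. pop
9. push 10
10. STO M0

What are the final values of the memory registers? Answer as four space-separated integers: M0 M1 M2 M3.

Answer: 10 0 -1 0

Derivation:
After op 1 (RCL M3): stack=[0] mem=[0,0,0,0]
After op 2 (push 1): stack=[0,1] mem=[0,0,0,0]
After op 3 (-): stack=[-1] mem=[0,0,0,0]
After op 4 (STO M2): stack=[empty] mem=[0,0,-1,0]
After op 5 (RCL M2): stack=[-1] mem=[0,0,-1,0]
After op 6 (pop): stack=[empty] mem=[0,0,-1,0]
After op 7 (RCL M2): stack=[-1] mem=[0,0,-1,0]
After op 8 (pop): stack=[empty] mem=[0,0,-1,0]
After op 9 (push 10): stack=[10] mem=[0,0,-1,0]
After op 10 (STO M0): stack=[empty] mem=[10,0,-1,0]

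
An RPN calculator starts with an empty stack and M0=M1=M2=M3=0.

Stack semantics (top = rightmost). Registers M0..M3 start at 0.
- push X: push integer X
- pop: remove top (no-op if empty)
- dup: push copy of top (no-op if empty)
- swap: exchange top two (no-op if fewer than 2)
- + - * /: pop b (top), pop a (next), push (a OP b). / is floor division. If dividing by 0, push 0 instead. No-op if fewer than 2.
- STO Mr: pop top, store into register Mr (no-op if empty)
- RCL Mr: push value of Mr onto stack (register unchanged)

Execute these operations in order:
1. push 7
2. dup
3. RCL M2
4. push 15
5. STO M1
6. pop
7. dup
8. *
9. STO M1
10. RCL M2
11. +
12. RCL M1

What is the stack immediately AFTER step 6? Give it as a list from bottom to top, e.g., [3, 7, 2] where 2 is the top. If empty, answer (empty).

After op 1 (push 7): stack=[7] mem=[0,0,0,0]
After op 2 (dup): stack=[7,7] mem=[0,0,0,0]
After op 3 (RCL M2): stack=[7,7,0] mem=[0,0,0,0]
After op 4 (push 15): stack=[7,7,0,15] mem=[0,0,0,0]
After op 5 (STO M1): stack=[7,7,0] mem=[0,15,0,0]
After op 6 (pop): stack=[7,7] mem=[0,15,0,0]

[7, 7]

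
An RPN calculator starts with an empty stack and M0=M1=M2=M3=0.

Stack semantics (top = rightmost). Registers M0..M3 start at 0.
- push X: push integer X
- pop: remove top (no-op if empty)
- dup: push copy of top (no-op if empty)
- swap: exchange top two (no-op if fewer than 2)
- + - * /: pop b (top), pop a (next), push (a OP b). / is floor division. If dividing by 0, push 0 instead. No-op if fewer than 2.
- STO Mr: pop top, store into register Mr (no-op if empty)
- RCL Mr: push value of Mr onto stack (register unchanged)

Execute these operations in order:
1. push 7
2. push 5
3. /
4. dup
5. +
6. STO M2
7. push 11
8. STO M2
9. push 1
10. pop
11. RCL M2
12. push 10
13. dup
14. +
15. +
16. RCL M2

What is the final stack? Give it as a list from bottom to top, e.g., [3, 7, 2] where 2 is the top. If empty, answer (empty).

After op 1 (push 7): stack=[7] mem=[0,0,0,0]
After op 2 (push 5): stack=[7,5] mem=[0,0,0,0]
After op 3 (/): stack=[1] mem=[0,0,0,0]
After op 4 (dup): stack=[1,1] mem=[0,0,0,0]
After op 5 (+): stack=[2] mem=[0,0,0,0]
After op 6 (STO M2): stack=[empty] mem=[0,0,2,0]
After op 7 (push 11): stack=[11] mem=[0,0,2,0]
After op 8 (STO M2): stack=[empty] mem=[0,0,11,0]
After op 9 (push 1): stack=[1] mem=[0,0,11,0]
After op 10 (pop): stack=[empty] mem=[0,0,11,0]
After op 11 (RCL M2): stack=[11] mem=[0,0,11,0]
After op 12 (push 10): stack=[11,10] mem=[0,0,11,0]
After op 13 (dup): stack=[11,10,10] mem=[0,0,11,0]
After op 14 (+): stack=[11,20] mem=[0,0,11,0]
After op 15 (+): stack=[31] mem=[0,0,11,0]
After op 16 (RCL M2): stack=[31,11] mem=[0,0,11,0]

Answer: [31, 11]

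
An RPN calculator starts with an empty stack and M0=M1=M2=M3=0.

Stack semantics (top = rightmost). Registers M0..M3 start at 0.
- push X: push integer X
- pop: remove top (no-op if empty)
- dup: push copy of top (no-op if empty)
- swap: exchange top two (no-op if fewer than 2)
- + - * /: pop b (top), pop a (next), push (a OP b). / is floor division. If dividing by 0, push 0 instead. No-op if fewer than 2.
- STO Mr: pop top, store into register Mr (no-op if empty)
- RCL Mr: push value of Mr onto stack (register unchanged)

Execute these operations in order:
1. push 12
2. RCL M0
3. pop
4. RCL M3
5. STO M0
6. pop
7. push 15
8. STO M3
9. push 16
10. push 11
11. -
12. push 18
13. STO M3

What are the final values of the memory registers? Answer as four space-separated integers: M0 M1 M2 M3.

Answer: 0 0 0 18

Derivation:
After op 1 (push 12): stack=[12] mem=[0,0,0,0]
After op 2 (RCL M0): stack=[12,0] mem=[0,0,0,0]
After op 3 (pop): stack=[12] mem=[0,0,0,0]
After op 4 (RCL M3): stack=[12,0] mem=[0,0,0,0]
After op 5 (STO M0): stack=[12] mem=[0,0,0,0]
After op 6 (pop): stack=[empty] mem=[0,0,0,0]
After op 7 (push 15): stack=[15] mem=[0,0,0,0]
After op 8 (STO M3): stack=[empty] mem=[0,0,0,15]
After op 9 (push 16): stack=[16] mem=[0,0,0,15]
After op 10 (push 11): stack=[16,11] mem=[0,0,0,15]
After op 11 (-): stack=[5] mem=[0,0,0,15]
After op 12 (push 18): stack=[5,18] mem=[0,0,0,15]
After op 13 (STO M3): stack=[5] mem=[0,0,0,18]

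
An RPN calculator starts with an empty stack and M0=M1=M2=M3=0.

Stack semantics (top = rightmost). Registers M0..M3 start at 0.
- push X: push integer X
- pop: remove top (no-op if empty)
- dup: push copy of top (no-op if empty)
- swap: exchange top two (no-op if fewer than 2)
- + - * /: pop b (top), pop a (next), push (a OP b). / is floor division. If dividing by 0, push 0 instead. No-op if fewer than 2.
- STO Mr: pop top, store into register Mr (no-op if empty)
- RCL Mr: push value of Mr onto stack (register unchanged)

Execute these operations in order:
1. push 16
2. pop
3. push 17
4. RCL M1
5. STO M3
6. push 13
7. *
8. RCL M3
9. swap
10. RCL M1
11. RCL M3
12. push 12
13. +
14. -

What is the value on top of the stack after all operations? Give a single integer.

Answer: -12

Derivation:
After op 1 (push 16): stack=[16] mem=[0,0,0,0]
After op 2 (pop): stack=[empty] mem=[0,0,0,0]
After op 3 (push 17): stack=[17] mem=[0,0,0,0]
After op 4 (RCL M1): stack=[17,0] mem=[0,0,0,0]
After op 5 (STO M3): stack=[17] mem=[0,0,0,0]
After op 6 (push 13): stack=[17,13] mem=[0,0,0,0]
After op 7 (*): stack=[221] mem=[0,0,0,0]
After op 8 (RCL M3): stack=[221,0] mem=[0,0,0,0]
After op 9 (swap): stack=[0,221] mem=[0,0,0,0]
After op 10 (RCL M1): stack=[0,221,0] mem=[0,0,0,0]
After op 11 (RCL M3): stack=[0,221,0,0] mem=[0,0,0,0]
After op 12 (push 12): stack=[0,221,0,0,12] mem=[0,0,0,0]
After op 13 (+): stack=[0,221,0,12] mem=[0,0,0,0]
After op 14 (-): stack=[0,221,-12] mem=[0,0,0,0]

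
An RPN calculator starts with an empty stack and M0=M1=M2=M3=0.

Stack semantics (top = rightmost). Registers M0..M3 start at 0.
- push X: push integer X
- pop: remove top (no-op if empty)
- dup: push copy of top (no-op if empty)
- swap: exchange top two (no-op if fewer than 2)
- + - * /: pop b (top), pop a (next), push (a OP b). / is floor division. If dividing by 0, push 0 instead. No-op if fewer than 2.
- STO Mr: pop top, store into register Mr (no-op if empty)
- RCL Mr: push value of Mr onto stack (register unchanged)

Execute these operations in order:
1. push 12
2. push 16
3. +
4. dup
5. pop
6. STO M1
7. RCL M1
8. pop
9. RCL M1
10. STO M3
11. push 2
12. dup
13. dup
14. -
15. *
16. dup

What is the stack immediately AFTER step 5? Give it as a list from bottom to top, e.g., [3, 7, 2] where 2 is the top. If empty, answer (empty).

After op 1 (push 12): stack=[12] mem=[0,0,0,0]
After op 2 (push 16): stack=[12,16] mem=[0,0,0,0]
After op 3 (+): stack=[28] mem=[0,0,0,0]
After op 4 (dup): stack=[28,28] mem=[0,0,0,0]
After op 5 (pop): stack=[28] mem=[0,0,0,0]

[28]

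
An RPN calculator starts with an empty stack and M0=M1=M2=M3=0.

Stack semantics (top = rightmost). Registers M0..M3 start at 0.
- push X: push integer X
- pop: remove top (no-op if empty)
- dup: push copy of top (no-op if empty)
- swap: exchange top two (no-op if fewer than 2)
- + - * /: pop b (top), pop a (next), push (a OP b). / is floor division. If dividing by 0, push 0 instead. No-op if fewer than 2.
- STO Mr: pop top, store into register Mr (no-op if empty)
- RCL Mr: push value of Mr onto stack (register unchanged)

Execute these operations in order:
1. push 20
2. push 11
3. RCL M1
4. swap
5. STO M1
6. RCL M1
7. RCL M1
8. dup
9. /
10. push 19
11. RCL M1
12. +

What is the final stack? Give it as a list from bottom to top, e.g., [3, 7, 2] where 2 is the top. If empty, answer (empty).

After op 1 (push 20): stack=[20] mem=[0,0,0,0]
After op 2 (push 11): stack=[20,11] mem=[0,0,0,0]
After op 3 (RCL M1): stack=[20,11,0] mem=[0,0,0,0]
After op 4 (swap): stack=[20,0,11] mem=[0,0,0,0]
After op 5 (STO M1): stack=[20,0] mem=[0,11,0,0]
After op 6 (RCL M1): stack=[20,0,11] mem=[0,11,0,0]
After op 7 (RCL M1): stack=[20,0,11,11] mem=[0,11,0,0]
After op 8 (dup): stack=[20,0,11,11,11] mem=[0,11,0,0]
After op 9 (/): stack=[20,0,11,1] mem=[0,11,0,0]
After op 10 (push 19): stack=[20,0,11,1,19] mem=[0,11,0,0]
After op 11 (RCL M1): stack=[20,0,11,1,19,11] mem=[0,11,0,0]
After op 12 (+): stack=[20,0,11,1,30] mem=[0,11,0,0]

Answer: [20, 0, 11, 1, 30]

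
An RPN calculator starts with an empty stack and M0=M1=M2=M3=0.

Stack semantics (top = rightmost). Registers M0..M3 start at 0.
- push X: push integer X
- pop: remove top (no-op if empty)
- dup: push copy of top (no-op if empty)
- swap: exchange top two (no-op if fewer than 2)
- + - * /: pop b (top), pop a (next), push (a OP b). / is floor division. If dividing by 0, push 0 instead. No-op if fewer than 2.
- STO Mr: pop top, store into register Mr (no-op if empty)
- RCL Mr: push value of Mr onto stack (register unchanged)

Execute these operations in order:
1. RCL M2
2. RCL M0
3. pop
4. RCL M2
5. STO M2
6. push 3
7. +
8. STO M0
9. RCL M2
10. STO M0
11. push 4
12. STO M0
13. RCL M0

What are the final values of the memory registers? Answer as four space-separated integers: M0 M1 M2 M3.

After op 1 (RCL M2): stack=[0] mem=[0,0,0,0]
After op 2 (RCL M0): stack=[0,0] mem=[0,0,0,0]
After op 3 (pop): stack=[0] mem=[0,0,0,0]
After op 4 (RCL M2): stack=[0,0] mem=[0,0,0,0]
After op 5 (STO M2): stack=[0] mem=[0,0,0,0]
After op 6 (push 3): stack=[0,3] mem=[0,0,0,0]
After op 7 (+): stack=[3] mem=[0,0,0,0]
After op 8 (STO M0): stack=[empty] mem=[3,0,0,0]
After op 9 (RCL M2): stack=[0] mem=[3,0,0,0]
After op 10 (STO M0): stack=[empty] mem=[0,0,0,0]
After op 11 (push 4): stack=[4] mem=[0,0,0,0]
After op 12 (STO M0): stack=[empty] mem=[4,0,0,0]
After op 13 (RCL M0): stack=[4] mem=[4,0,0,0]

Answer: 4 0 0 0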